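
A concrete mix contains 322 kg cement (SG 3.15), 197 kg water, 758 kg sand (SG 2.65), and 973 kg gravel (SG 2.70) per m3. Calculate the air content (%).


Vol cement = 322 / (3.15 * 1000) = 0.102222 m3
Vol water = 197 / 1000 = 0.197 m3
Vol sand = 758 / (2.65 * 1000) = 0.286038 m3
Vol gravel = 973 / (2.70 * 1000) = 0.36037 m3
Total solid + water volume = 0.94563 m3
Air = (1 - 0.94563) * 100 = 5.44%

5.44


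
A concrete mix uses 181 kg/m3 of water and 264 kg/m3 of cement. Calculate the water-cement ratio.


w/c = water / cement
w/c = 181 / 264 = 0.686

0.686


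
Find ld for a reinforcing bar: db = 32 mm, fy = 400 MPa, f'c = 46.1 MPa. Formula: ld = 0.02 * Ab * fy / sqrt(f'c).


Ab = pi * 32^2 / 4 = 804.248 mm2
ld = 0.02 * 804.248 * 400 / sqrt(46.1)
= 947.6 mm

947.6


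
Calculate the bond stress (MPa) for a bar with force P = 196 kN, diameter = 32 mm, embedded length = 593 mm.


u = P / (pi * db * ld)
= 196 * 1000 / (pi * 32 * 593)
= 3.288 MPa

3.288


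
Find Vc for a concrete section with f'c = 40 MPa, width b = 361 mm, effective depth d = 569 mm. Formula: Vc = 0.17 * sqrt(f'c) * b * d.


Vc = 0.17 * sqrt(40) * 361 * 569 / 1000
= 220.85 kN

220.85


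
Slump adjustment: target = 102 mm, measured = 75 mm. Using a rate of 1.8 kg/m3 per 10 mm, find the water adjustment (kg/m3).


Difference = 102 - 75 = 27 mm
Water adjustment = 27 * 1.8 / 10 = 4.9 kg/m3

4.9


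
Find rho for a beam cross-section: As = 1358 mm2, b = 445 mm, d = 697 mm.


rho = As / (b * d)
= 1358 / (445 * 697)
= 0.0044

0.0044


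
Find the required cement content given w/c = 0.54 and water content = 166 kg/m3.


Cement = water / (w/c)
= 166 / 0.54
= 307.4 kg/m3

307.4


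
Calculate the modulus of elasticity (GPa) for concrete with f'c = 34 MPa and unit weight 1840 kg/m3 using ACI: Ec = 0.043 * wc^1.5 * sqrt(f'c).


Ec = 0.043 * 1840^1.5 * sqrt(34) / 1000
= 19.79 GPa

19.79


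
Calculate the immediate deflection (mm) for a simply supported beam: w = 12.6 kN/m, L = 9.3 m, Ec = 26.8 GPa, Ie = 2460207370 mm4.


Convert: L = 9.3 m = 9300 mm, Ec = 26.8 GPa = 26800 MPa
delta = 5 * 12.6 * 9300^4 / (384 * 26800 * 2460207370)
= 18.61 mm

18.61


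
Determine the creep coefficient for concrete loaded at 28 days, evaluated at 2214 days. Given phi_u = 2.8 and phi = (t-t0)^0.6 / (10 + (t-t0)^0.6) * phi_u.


dt = 2214 - 28 = 2186
phi = 2186^0.6 / (10 + 2186^0.6) * 2.8
= 2.547

2.547


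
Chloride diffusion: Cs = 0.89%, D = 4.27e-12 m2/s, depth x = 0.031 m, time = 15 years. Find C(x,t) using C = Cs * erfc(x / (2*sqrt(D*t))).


t_seconds = 15 * 365.25 * 24 * 3600 = 473364000.0 s
arg = 0.031 / (2 * sqrt(4.27e-12 * 473364000.0))
= 0.3448
erfc(0.3448) = 0.6259
C = 0.89 * 0.6259 = 0.557%

0.557


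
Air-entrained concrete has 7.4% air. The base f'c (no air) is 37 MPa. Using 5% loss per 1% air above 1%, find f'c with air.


Strength loss = (7.4 - 1) * 5 = 32.0%
f'c = 37 * (1 - 32.0/100)
= 25.16 MPa

25.16


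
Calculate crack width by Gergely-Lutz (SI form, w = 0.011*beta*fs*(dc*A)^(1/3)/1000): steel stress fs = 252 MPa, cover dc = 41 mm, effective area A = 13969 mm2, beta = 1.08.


w = 0.011 * beta * fs * (dc * A)^(1/3) / 1000
= 0.011 * 1.08 * 252 * (41 * 13969)^(1/3) / 1000
= 0.249 mm

0.249


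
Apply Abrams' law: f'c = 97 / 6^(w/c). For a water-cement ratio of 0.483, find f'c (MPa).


f'c = 97 / 6^0.483
= 97 / 2.376
= 40.82 MPa

40.82


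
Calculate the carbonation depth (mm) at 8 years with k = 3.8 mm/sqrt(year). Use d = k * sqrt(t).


depth = k * sqrt(t)
= 3.8 * sqrt(8)
= 10.75 mm

10.75


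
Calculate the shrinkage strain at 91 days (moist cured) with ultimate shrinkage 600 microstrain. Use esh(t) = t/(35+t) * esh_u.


esh(91) = 91 / (35 + 91) * 600
= 91 / 126 * 600
= 433.3 microstrain

433.3


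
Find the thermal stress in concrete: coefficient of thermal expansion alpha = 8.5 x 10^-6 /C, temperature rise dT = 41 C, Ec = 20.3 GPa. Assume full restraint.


sigma = alpha * dT * Ec
= 8.5e-6 * 41 * 20.3 * 1000
= 7.075 MPa

7.075


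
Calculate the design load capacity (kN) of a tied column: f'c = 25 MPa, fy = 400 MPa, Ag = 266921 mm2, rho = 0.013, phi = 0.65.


Ast = rho * Ag = 0.013 * 266921 = 3469.973 mm2
phi*Pn = 0.65 * 0.80 * (0.85 * 25 * (266921 - 3469.973) + 400 * 3469.973) / 1000
= 3632.89 kN

3632.89


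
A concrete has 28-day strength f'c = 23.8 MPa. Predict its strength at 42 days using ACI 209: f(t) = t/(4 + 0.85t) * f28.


f(42) = 42 / (4 + 0.85 * 42) * 23.8
= 42 / 39.7 * 23.8
= 25.18 MPa

25.18


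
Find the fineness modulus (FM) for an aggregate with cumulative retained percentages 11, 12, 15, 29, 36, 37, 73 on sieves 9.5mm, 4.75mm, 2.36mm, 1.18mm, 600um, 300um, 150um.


FM = sum(cumulative % retained) / 100
= 213 / 100
= 2.13

2.13


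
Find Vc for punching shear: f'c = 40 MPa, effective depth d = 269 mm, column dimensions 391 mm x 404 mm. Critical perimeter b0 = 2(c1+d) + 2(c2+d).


b0 = 2*(391 + 269) + 2*(404 + 269) = 2666 mm
Vc = 0.33 * sqrt(40) * 2666 * 269 / 1000
= 1496.77 kN

1496.77


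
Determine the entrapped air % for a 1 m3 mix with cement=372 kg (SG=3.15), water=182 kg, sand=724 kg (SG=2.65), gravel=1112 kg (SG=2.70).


Vol cement = 372 / (3.15 * 1000) = 0.118095 m3
Vol water = 182 / 1000 = 0.182 m3
Vol sand = 724 / (2.65 * 1000) = 0.273208 m3
Vol gravel = 1112 / (2.70 * 1000) = 0.411852 m3
Total solid + water volume = 0.985155 m3
Air = (1 - 0.985155) * 100 = 1.48%

1.48


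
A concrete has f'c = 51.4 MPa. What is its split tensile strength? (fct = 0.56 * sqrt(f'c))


fct = 0.56 * sqrt(51.4)
= 0.56 * 7.169
= 4.015 MPa

4.015


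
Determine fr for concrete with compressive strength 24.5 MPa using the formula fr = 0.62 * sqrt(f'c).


fr = 0.62 * sqrt(24.5)
= 3.069 MPa

3.069


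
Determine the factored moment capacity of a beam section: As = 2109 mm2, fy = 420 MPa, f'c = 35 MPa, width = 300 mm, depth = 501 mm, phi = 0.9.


a = As * fy / (0.85 * f'c * b)
= 2109 * 420 / (0.85 * 35 * 300)
= 99.2471 mm
Mn = As * fy * (d - a/2) / 10^6
= 399.8203 kN-m
phi*Mn = 0.9 * 399.8203 = 359.84 kN-m

359.84


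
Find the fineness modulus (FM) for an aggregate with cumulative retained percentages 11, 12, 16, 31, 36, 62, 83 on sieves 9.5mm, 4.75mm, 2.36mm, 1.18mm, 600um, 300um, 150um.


FM = sum(cumulative % retained) / 100
= 251 / 100
= 2.51

2.51


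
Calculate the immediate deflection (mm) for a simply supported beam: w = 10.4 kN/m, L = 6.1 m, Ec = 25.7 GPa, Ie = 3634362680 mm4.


Convert: L = 6.1 m = 6100 mm, Ec = 25.7 GPa = 25700 MPa
delta = 5 * 10.4 * 6100^4 / (384 * 25700 * 3634362680)
= 2.01 mm

2.01


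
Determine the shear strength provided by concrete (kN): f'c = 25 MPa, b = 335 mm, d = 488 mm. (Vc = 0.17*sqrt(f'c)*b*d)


Vc = 0.17 * sqrt(25) * 335 * 488 / 1000
= 138.96 kN

138.96


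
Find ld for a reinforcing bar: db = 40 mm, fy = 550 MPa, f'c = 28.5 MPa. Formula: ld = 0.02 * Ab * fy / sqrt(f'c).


Ab = pi * 40^2 / 4 = 1256.637 mm2
ld = 0.02 * 1256.637 * 550 / sqrt(28.5)
= 2589.3 mm

2589.3


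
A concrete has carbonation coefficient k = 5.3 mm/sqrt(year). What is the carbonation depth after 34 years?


depth = k * sqrt(t)
= 5.3 * sqrt(34)
= 30.9 mm

30.9


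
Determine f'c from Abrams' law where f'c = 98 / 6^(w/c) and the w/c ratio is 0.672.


f'c = 98 / 6^0.672
= 98 / 3.334
= 29.4 MPa

29.4


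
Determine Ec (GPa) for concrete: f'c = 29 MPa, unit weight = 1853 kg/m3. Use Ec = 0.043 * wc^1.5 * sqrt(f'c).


Ec = 0.043 * 1853^1.5 * sqrt(29) / 1000
= 18.47 GPa

18.47


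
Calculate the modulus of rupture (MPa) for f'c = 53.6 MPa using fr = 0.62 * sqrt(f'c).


fr = 0.62 * sqrt(53.6)
= 4.539 MPa

4.539


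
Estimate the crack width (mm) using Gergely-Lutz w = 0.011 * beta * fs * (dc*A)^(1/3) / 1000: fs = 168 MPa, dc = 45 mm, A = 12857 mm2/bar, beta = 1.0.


w = 0.011 * beta * fs * (dc * A)^(1/3) / 1000
= 0.011 * 1.0 * 168 * (45 * 12857)^(1/3) / 1000
= 0.154 mm

0.154


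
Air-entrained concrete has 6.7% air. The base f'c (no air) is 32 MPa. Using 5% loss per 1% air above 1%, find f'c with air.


Strength loss = (6.7 - 1) * 5 = 28.5%
f'c = 32 * (1 - 28.5/100)
= 22.88 MPa

22.88


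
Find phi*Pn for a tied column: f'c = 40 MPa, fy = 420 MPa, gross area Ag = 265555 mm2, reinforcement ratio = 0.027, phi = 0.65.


Ast = rho * Ag = 0.027 * 265555 = 7169.985 mm2
phi*Pn = 0.65 * 0.80 * (0.85 * 40 * (265555 - 7169.985) + 420 * 7169.985) / 1000
= 6134.17 kN

6134.17


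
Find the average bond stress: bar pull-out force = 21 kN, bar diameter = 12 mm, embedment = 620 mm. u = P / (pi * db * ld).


u = P / (pi * db * ld)
= 21 * 1000 / (pi * 12 * 620)
= 0.898 MPa

0.898


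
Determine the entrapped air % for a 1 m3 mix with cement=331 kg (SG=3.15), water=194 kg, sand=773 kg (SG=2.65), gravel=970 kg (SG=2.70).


Vol cement = 331 / (3.15 * 1000) = 0.105079 m3
Vol water = 194 / 1000 = 0.194 m3
Vol sand = 773 / (2.65 * 1000) = 0.291698 m3
Vol gravel = 970 / (2.70 * 1000) = 0.359259 m3
Total solid + water volume = 0.950037 m3
Air = (1 - 0.950037) * 100 = 5.0%

5.0


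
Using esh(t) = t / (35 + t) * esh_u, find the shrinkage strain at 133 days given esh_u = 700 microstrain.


esh(133) = 133 / (35 + 133) * 700
= 133 / 168 * 700
= 554.2 microstrain

554.2


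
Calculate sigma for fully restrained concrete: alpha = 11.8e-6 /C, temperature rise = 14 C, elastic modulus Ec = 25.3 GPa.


sigma = alpha * dT * Ec
= 11.8e-6 * 14 * 25.3 * 1000
= 4.18 MPa

4.18


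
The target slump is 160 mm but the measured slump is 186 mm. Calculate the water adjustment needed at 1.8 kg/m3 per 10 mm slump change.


Difference = 160 - 186 = -26 mm
Water adjustment = -26 * 1.8 / 10 = -4.7 kg/m3

-4.7


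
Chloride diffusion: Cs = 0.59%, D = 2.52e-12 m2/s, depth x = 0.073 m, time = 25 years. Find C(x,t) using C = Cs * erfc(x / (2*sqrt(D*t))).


t_seconds = 25 * 365.25 * 24 * 3600 = 788940000.0 s
arg = 0.073 / (2 * sqrt(2.52e-12 * 788940000.0))
= 0.8186
erfc(0.8186) = 0.247
C = 0.59 * 0.247 = 0.1457%

0.1457


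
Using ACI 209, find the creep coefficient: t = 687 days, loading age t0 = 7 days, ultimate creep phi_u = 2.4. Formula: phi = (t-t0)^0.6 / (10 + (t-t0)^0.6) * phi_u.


dt = 687 - 7 = 680
phi = 680^0.6 / (10 + 680^0.6) * 2.4
= 2.0

2.0


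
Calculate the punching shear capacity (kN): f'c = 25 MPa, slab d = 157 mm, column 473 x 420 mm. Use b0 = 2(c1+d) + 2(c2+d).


b0 = 2*(473 + 157) + 2*(420 + 157) = 2414 mm
Vc = 0.33 * sqrt(25) * 2414 * 157 / 1000
= 625.35 kN

625.35


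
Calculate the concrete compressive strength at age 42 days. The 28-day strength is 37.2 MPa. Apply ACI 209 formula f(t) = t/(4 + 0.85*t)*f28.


f(42) = 42 / (4 + 0.85 * 42) * 37.2
= 42 / 39.7 * 37.2
= 39.36 MPa

39.36


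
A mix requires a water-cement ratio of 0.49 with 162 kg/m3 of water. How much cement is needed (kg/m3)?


Cement = water / (w/c)
= 162 / 0.49
= 330.6 kg/m3

330.6


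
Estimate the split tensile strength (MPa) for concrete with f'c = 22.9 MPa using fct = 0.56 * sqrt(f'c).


fct = 0.56 * sqrt(22.9)
= 0.56 * 4.785
= 2.68 MPa

2.68


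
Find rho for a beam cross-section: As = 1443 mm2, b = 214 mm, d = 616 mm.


rho = As / (b * d)
= 1443 / (214 * 616)
= 0.0109

0.0109


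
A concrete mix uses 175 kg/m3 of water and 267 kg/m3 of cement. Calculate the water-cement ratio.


w/c = water / cement
w/c = 175 / 267 = 0.655

0.655


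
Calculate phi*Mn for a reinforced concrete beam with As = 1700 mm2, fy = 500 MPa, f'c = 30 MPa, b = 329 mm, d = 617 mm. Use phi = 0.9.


a = As * fy / (0.85 * f'c * b)
= 1700 * 500 / (0.85 * 30 * 329)
= 101.3171 mm
Mn = As * fy * (d - a/2) / 10^6
= 481.3902 kN-m
phi*Mn = 0.9 * 481.3902 = 433.25 kN-m

433.25


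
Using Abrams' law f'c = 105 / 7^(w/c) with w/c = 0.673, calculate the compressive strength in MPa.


f'c = 105 / 7^0.673
= 105 / 3.705
= 28.34 MPa

28.34


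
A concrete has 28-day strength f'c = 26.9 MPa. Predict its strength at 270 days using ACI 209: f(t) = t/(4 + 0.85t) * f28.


f(270) = 270 / (4 + 0.85 * 270) * 26.9
= 270 / 233.5 * 26.9
= 31.1 MPa

31.1


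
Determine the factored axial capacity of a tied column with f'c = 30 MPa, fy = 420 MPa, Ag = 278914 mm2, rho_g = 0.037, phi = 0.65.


Ast = rho * Ag = 0.037 * 278914 = 10319.818 mm2
phi*Pn = 0.65 * 0.80 * (0.85 * 30 * (278914 - 10319.818) + 420 * 10319.818) / 1000
= 5815.41 kN

5815.41


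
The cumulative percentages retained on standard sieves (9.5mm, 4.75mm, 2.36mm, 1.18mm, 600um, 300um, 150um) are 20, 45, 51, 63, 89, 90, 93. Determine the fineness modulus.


FM = sum(cumulative % retained) / 100
= 451 / 100
= 4.51

4.51


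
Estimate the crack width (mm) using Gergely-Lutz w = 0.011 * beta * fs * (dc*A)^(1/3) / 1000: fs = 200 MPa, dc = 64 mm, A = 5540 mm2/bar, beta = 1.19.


w = 0.011 * beta * fs * (dc * A)^(1/3) / 1000
= 0.011 * 1.19 * 200 * (64 * 5540)^(1/3) / 1000
= 0.185 mm

0.185


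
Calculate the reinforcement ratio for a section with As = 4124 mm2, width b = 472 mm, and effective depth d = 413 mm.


rho = As / (b * d)
= 4124 / (472 * 413)
= 0.0212

0.0212


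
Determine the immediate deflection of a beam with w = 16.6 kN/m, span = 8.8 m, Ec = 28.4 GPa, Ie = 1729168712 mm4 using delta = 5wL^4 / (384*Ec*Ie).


Convert: L = 8.8 m = 8800 mm, Ec = 28.4 GPa = 28400 MPa
delta = 5 * 16.6 * 8800^4 / (384 * 28400 * 1729168712)
= 26.4 mm

26.4


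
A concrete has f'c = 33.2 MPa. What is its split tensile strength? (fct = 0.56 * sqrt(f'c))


fct = 0.56 * sqrt(33.2)
= 0.56 * 5.762
= 3.227 MPa

3.227


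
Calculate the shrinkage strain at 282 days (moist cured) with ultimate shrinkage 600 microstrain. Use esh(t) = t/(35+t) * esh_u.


esh(282) = 282 / (35 + 282) * 600
= 282 / 317 * 600
= 533.8 microstrain

533.8


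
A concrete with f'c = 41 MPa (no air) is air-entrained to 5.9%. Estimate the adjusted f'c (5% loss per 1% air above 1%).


Strength loss = (5.9 - 1) * 5 = 24.5%
f'c = 41 * (1 - 24.5/100)
= 30.96 MPa

30.96


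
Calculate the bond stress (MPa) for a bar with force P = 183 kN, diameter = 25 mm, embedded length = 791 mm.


u = P / (pi * db * ld)
= 183 * 1000 / (pi * 25 * 791)
= 2.946 MPa

2.946


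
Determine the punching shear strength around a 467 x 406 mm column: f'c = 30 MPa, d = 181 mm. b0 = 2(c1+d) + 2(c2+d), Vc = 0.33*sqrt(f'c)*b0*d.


b0 = 2*(467 + 181) + 2*(406 + 181) = 2470 mm
Vc = 0.33 * sqrt(30) * 2470 * 181 / 1000
= 808.07 kN

808.07


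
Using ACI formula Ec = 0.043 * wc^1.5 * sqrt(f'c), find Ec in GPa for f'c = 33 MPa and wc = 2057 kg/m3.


Ec = 0.043 * 2057^1.5 * sqrt(33) / 1000
= 23.05 GPa

23.05


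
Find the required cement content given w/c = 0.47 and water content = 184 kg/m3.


Cement = water / (w/c)
= 184 / 0.47
= 391.5 kg/m3

391.5


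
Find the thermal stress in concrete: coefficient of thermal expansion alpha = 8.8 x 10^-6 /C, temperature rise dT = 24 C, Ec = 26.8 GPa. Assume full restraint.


sigma = alpha * dT * Ec
= 8.8e-6 * 24 * 26.8 * 1000
= 5.66 MPa

5.66


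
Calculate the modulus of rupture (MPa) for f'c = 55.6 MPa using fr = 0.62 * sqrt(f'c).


fr = 0.62 * sqrt(55.6)
= 4.623 MPa

4.623


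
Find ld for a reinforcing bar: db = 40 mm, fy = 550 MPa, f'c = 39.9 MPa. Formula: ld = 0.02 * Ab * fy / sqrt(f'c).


Ab = pi * 40^2 / 4 = 1256.637 mm2
ld = 0.02 * 1256.637 * 550 / sqrt(39.9)
= 2188.3 mm

2188.3


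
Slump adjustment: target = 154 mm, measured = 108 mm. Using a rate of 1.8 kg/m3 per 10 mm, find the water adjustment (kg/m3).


Difference = 154 - 108 = 46 mm
Water adjustment = 46 * 1.8 / 10 = 8.3 kg/m3

8.3


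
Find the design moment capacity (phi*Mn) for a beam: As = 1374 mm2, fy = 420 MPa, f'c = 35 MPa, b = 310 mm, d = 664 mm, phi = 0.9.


a = As * fy / (0.85 * f'c * b)
= 1374 * 420 / (0.85 * 35 * 310)
= 62.5731 mm
Mn = As * fy * (d - a/2) / 10^6
= 365.1263 kN-m
phi*Mn = 0.9 * 365.1263 = 328.61 kN-m

328.61


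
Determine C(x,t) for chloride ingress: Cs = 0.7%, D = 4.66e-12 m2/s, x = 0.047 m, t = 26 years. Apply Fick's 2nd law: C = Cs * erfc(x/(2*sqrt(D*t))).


t_seconds = 26 * 365.25 * 24 * 3600 = 820497600.0 s
arg = 0.047 / (2 * sqrt(4.66e-12 * 820497600.0))
= 0.38
erfc(0.38) = 0.5909
C = 0.7 * 0.5909 = 0.4137%

0.4137


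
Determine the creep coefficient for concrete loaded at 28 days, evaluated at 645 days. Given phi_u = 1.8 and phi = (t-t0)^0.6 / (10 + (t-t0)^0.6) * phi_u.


dt = 645 - 28 = 617
phi = 617^0.6 / (10 + 617^0.6) * 1.8
= 1.485

1.485


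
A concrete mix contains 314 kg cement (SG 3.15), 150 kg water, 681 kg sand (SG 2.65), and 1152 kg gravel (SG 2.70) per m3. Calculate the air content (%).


Vol cement = 314 / (3.15 * 1000) = 0.099683 m3
Vol water = 150 / 1000 = 0.15 m3
Vol sand = 681 / (2.65 * 1000) = 0.256981 m3
Vol gravel = 1152 / (2.70 * 1000) = 0.426667 m3
Total solid + water volume = 0.93333 m3
Air = (1 - 0.93333) * 100 = 6.67%

6.67


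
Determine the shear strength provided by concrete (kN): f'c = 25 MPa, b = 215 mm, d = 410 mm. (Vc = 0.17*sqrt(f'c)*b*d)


Vc = 0.17 * sqrt(25) * 215 * 410 / 1000
= 74.93 kN

74.93


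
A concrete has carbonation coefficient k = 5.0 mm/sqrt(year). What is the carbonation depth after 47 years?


depth = k * sqrt(t)
= 5.0 * sqrt(47)
= 34.28 mm

34.28


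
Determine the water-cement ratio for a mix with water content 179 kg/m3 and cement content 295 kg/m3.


w/c = water / cement
w/c = 179 / 295 = 0.607

0.607


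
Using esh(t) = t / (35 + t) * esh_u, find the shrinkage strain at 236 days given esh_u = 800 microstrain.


esh(236) = 236 / (35 + 236) * 800
= 236 / 271 * 800
= 696.7 microstrain

696.7


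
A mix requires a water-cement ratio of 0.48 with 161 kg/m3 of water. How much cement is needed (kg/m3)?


Cement = water / (w/c)
= 161 / 0.48
= 335.4 kg/m3

335.4


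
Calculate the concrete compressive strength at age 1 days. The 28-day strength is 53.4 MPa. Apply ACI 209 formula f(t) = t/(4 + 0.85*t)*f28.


f(1) = 1 / (4 + 0.85 * 1) * 53.4
= 1 / 4.85 * 53.4
= 11.01 MPa

11.01


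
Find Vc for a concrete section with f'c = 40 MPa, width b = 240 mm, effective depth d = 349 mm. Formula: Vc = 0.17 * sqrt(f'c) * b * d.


Vc = 0.17 * sqrt(40) * 240 * 349 / 1000
= 90.06 kN

90.06


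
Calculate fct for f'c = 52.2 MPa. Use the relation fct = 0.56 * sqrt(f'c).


fct = 0.56 * sqrt(52.2)
= 0.56 * 7.225
= 4.046 MPa

4.046


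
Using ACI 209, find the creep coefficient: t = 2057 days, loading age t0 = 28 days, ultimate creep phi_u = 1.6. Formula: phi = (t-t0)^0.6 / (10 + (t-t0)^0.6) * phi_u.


dt = 2057 - 28 = 2029
phi = 2029^0.6 / (10 + 2029^0.6) * 1.6
= 1.45

1.45


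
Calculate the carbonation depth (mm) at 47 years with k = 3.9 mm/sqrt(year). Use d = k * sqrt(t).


depth = k * sqrt(t)
= 3.9 * sqrt(47)
= 26.74 mm

26.74


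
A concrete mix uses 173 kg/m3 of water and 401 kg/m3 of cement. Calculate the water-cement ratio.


w/c = water / cement
w/c = 173 / 401 = 0.431

0.431


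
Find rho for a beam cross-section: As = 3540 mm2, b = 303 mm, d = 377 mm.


rho = As / (b * d)
= 3540 / (303 * 377)
= 0.031

0.031


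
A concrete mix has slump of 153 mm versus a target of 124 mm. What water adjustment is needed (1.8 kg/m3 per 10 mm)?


Difference = 124 - 153 = -29 mm
Water adjustment = -29 * 1.8 / 10 = -5.2 kg/m3

-5.2


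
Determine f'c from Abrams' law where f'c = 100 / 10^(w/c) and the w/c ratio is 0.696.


f'c = 100 / 10^0.696
= 100 / 4.966
= 20.14 MPa

20.14


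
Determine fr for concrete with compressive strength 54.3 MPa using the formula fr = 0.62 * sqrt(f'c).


fr = 0.62 * sqrt(54.3)
= 4.569 MPa

4.569


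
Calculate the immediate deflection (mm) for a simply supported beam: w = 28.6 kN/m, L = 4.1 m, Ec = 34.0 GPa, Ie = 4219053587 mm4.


Convert: L = 4.1 m = 4100 mm, Ec = 34.0 GPa = 34000 MPa
delta = 5 * 28.6 * 4100^4 / (384 * 34000 * 4219053587)
= 0.73 mm

0.73


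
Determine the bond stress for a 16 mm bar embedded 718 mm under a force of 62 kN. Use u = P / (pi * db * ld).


u = P / (pi * db * ld)
= 62 * 1000 / (pi * 16 * 718)
= 1.718 MPa

1.718


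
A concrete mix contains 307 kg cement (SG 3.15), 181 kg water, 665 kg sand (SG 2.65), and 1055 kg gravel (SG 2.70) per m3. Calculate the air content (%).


Vol cement = 307 / (3.15 * 1000) = 0.09746 m3
Vol water = 181 / 1000 = 0.181 m3
Vol sand = 665 / (2.65 * 1000) = 0.250943 m3
Vol gravel = 1055 / (2.70 * 1000) = 0.390741 m3
Total solid + water volume = 0.920144 m3
Air = (1 - 0.920144) * 100 = 7.99%

7.99


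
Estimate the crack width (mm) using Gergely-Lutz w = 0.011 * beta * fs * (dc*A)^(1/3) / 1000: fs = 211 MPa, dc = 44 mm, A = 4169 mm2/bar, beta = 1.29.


w = 0.011 * beta * fs * (dc * A)^(1/3) / 1000
= 0.011 * 1.29 * 211 * (44 * 4169)^(1/3) / 1000
= 0.17 mm

0.17


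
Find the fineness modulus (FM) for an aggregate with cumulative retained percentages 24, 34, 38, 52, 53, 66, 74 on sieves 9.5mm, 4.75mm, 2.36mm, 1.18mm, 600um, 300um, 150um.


FM = sum(cumulative % retained) / 100
= 341 / 100
= 3.41

3.41


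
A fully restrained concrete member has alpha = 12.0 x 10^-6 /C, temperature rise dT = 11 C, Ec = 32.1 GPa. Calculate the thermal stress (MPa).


sigma = alpha * dT * Ec
= 12.0e-6 * 11 * 32.1 * 1000
= 4.237 MPa

4.237


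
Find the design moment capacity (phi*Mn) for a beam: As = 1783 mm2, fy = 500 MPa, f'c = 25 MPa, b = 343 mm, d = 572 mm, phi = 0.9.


a = As * fy / (0.85 * f'c * b)
= 1783 * 500 / (0.85 * 25 * 343)
= 122.3118 mm
Mn = As * fy * (d - a/2) / 10^6
= 455.4175 kN-m
phi*Mn = 0.9 * 455.4175 = 409.88 kN-m

409.88


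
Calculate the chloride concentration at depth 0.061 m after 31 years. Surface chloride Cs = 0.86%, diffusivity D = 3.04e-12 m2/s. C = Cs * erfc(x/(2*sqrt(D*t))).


t_seconds = 31 * 365.25 * 24 * 3600 = 978285600.0 s
arg = 0.061 / (2 * sqrt(3.04e-12 * 978285600.0))
= 0.5593
erfc(0.5593) = 0.429
C = 0.86 * 0.429 = 0.3689%

0.3689


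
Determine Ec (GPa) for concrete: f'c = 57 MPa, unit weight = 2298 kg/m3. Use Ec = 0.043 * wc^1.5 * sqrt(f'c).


Ec = 0.043 * 2298^1.5 * sqrt(57) / 1000
= 35.76 GPa

35.76


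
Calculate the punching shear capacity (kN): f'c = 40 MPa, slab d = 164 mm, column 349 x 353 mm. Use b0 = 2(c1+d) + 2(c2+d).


b0 = 2*(349 + 164) + 2*(353 + 164) = 2060 mm
Vc = 0.33 * sqrt(40) * 2060 * 164 / 1000
= 705.11 kN

705.11


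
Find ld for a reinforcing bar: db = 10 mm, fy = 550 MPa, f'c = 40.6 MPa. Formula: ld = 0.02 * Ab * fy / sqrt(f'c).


Ab = pi * 10^2 / 4 = 78.54 mm2
ld = 0.02 * 78.54 * 550 / sqrt(40.6)
= 135.6 mm

135.6


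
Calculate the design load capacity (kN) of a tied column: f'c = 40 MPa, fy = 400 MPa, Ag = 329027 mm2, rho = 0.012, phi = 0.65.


Ast = rho * Ag = 0.012 * 329027 = 3948.324 mm2
phi*Pn = 0.65 * 0.80 * (0.85 * 40 * (329027 - 3948.324) + 400 * 3948.324) / 1000
= 6568.64 kN

6568.64


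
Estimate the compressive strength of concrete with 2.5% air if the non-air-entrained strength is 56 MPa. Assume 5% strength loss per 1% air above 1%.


Strength loss = (2.5 - 1) * 5 = 7.5%
f'c = 56 * (1 - 7.5/100)
= 51.8 MPa

51.8


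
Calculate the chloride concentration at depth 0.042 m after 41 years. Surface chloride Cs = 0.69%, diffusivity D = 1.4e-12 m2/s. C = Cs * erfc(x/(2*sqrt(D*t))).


t_seconds = 41 * 365.25 * 24 * 3600 = 1293861600.0 s
arg = 0.042 / (2 * sqrt(1.4e-12 * 1293861600.0))
= 0.4934
erfc(0.4934) = 0.4853
C = 0.69 * 0.4853 = 0.3349%

0.3349


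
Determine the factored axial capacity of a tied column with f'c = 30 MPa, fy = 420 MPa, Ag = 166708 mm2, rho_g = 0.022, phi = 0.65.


Ast = rho * Ag = 0.022 * 166708 = 3667.576 mm2
phi*Pn = 0.65 * 0.80 * (0.85 * 30 * (166708 - 3667.576) + 420 * 3667.576) / 1000
= 2962.91 kN

2962.91


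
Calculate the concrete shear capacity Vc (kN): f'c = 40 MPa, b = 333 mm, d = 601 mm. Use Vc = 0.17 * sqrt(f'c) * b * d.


Vc = 0.17 * sqrt(40) * 333 * 601 / 1000
= 215.18 kN

215.18


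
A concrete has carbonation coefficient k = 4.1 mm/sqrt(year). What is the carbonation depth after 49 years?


depth = k * sqrt(t)
= 4.1 * sqrt(49)
= 28.7 mm

28.7


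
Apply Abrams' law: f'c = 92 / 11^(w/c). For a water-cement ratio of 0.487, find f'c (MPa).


f'c = 92 / 11^0.487
= 92 / 3.215
= 28.62 MPa

28.62


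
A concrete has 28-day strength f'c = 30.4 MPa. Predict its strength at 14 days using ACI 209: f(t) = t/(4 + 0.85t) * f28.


f(14) = 14 / (4 + 0.85 * 14) * 30.4
= 14 / 15.9 * 30.4
= 26.77 MPa

26.77


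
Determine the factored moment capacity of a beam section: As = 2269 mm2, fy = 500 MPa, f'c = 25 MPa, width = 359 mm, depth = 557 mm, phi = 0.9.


a = As * fy / (0.85 * f'c * b)
= 2269 * 500 / (0.85 * 25 * 359)
= 148.7137 mm
Mn = As * fy * (d - a/2) / 10^6
= 547.5586 kN-m
phi*Mn = 0.9 * 547.5586 = 492.8 kN-m

492.8


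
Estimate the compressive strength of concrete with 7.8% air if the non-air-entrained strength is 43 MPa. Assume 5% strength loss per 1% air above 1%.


Strength loss = (7.8 - 1) * 5 = 34.0%
f'c = 43 * (1 - 34.0/100)
= 28.38 MPa

28.38


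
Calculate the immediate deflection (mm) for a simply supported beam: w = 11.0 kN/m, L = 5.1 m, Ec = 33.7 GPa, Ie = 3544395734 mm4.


Convert: L = 5.1 m = 5100 mm, Ec = 33.7 GPa = 33700 MPa
delta = 5 * 11.0 * 5100^4 / (384 * 33700 * 3544395734)
= 0.81 mm

0.81


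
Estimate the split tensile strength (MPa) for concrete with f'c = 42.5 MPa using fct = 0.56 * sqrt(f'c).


fct = 0.56 * sqrt(42.5)
= 0.56 * 6.519
= 3.651 MPa

3.651


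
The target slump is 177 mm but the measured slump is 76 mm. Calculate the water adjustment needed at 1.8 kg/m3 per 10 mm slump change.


Difference = 177 - 76 = 101 mm
Water adjustment = 101 * 1.8 / 10 = 18.2 kg/m3

18.2


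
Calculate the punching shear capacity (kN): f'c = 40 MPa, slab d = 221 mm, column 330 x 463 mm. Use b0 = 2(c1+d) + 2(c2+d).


b0 = 2*(330 + 221) + 2*(463 + 221) = 2470 mm
Vc = 0.33 * sqrt(40) * 2470 * 221 / 1000
= 1139.29 kN

1139.29


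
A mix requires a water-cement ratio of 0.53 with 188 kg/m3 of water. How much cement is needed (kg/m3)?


Cement = water / (w/c)
= 188 / 0.53
= 354.7 kg/m3

354.7


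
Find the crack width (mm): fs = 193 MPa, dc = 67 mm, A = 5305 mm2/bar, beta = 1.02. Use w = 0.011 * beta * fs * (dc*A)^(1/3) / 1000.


w = 0.011 * beta * fs * (dc * A)^(1/3) / 1000
= 0.011 * 1.02 * 193 * (67 * 5305)^(1/3) / 1000
= 0.153 mm

0.153


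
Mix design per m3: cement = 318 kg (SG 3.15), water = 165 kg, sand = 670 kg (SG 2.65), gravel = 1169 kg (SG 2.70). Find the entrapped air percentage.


Vol cement = 318 / (3.15 * 1000) = 0.100952 m3
Vol water = 165 / 1000 = 0.165 m3
Vol sand = 670 / (2.65 * 1000) = 0.25283 m3
Vol gravel = 1169 / (2.70 * 1000) = 0.432963 m3
Total solid + water volume = 0.951746 m3
Air = (1 - 0.951746) * 100 = 4.83%

4.83


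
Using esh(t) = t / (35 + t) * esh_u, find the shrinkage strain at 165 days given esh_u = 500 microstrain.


esh(165) = 165 / (35 + 165) * 500
= 165 / 200 * 500
= 412.5 microstrain

412.5


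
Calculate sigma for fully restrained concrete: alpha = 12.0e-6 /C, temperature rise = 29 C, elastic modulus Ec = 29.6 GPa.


sigma = alpha * dT * Ec
= 12.0e-6 * 29 * 29.6 * 1000
= 10.301 MPa

10.301


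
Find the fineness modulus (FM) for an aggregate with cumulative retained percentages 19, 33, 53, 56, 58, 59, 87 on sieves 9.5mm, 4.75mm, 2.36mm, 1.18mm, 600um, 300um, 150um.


FM = sum(cumulative % retained) / 100
= 365 / 100
= 3.65

3.65


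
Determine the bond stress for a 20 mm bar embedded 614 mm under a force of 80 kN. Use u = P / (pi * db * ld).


u = P / (pi * db * ld)
= 80 * 1000 / (pi * 20 * 614)
= 2.074 MPa

2.074


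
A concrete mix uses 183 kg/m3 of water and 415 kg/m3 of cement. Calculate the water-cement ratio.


w/c = water / cement
w/c = 183 / 415 = 0.441

0.441


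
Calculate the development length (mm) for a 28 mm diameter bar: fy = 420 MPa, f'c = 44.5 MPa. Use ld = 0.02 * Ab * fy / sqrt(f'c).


Ab = pi * 28^2 / 4 = 615.752 mm2
ld = 0.02 * 615.752 * 420 / sqrt(44.5)
= 775.4 mm

775.4


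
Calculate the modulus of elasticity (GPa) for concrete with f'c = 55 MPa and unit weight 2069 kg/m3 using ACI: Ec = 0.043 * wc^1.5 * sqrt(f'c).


Ec = 0.043 * 2069^1.5 * sqrt(55) / 1000
= 30.01 GPa

30.01


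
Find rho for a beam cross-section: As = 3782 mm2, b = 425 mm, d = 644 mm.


rho = As / (b * d)
= 3782 / (425 * 644)
= 0.0138

0.0138


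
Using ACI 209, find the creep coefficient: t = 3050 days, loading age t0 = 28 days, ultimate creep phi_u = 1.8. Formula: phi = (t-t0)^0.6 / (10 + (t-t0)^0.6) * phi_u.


dt = 3050 - 28 = 3022
phi = 3022^0.6 / (10 + 3022^0.6) * 1.8
= 1.664

1.664


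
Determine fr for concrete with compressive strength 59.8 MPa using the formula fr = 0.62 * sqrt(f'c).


fr = 0.62 * sqrt(59.8)
= 4.794 MPa

4.794


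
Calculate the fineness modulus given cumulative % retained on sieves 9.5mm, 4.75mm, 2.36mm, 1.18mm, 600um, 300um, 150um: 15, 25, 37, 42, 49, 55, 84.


FM = sum(cumulative % retained) / 100
= 307 / 100
= 3.07

3.07


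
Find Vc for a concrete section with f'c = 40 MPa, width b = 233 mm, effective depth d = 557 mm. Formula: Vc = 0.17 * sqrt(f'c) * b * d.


Vc = 0.17 * sqrt(40) * 233 * 557 / 1000
= 139.54 kN

139.54


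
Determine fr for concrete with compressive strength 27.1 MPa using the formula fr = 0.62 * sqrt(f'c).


fr = 0.62 * sqrt(27.1)
= 3.228 MPa

3.228


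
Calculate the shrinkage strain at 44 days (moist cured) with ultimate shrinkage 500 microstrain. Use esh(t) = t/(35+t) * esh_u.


esh(44) = 44 / (35 + 44) * 500
= 44 / 79 * 500
= 278.5 microstrain

278.5


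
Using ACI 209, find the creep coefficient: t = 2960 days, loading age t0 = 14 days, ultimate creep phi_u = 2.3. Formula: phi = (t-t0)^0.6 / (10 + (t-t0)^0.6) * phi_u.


dt = 2960 - 14 = 2946
phi = 2946^0.6 / (10 + 2946^0.6) * 2.3
= 2.124

2.124


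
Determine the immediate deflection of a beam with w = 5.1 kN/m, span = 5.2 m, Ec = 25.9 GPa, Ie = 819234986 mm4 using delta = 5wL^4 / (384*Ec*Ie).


Convert: L = 5.2 m = 5200 mm, Ec = 25.9 GPa = 25900 MPa
delta = 5 * 5.1 * 5200^4 / (384 * 25900 * 819234986)
= 2.29 mm

2.29


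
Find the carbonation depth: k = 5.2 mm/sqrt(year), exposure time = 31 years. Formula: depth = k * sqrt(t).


depth = k * sqrt(t)
= 5.2 * sqrt(31)
= 28.95 mm

28.95


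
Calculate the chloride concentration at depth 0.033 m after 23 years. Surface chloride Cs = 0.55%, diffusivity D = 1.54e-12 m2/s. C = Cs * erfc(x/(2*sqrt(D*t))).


t_seconds = 23 * 365.25 * 24 * 3600 = 725824800.0 s
arg = 0.033 / (2 * sqrt(1.54e-12 * 725824800.0))
= 0.4935
erfc(0.4935) = 0.4852
C = 0.55 * 0.4852 = 0.2669%

0.2669


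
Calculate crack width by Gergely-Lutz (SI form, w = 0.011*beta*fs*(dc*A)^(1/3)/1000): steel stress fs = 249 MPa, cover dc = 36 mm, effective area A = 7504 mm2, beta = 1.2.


w = 0.011 * beta * fs * (dc * A)^(1/3) / 1000
= 0.011 * 1.2 * 249 * (36 * 7504)^(1/3) / 1000
= 0.212 mm

0.212


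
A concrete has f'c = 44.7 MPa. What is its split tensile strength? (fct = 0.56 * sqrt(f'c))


fct = 0.56 * sqrt(44.7)
= 0.56 * 6.686
= 3.744 MPa

3.744


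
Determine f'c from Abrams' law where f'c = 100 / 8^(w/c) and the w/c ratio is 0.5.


f'c = 100 / 8^0.5
= 100 / 2.828
= 35.36 MPa

35.36


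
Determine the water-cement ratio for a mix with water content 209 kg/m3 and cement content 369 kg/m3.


w/c = water / cement
w/c = 209 / 369 = 0.566

0.566


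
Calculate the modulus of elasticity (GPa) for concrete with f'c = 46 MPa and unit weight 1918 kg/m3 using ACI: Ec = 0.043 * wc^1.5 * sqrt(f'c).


Ec = 0.043 * 1918^1.5 * sqrt(46) / 1000
= 24.5 GPa

24.5


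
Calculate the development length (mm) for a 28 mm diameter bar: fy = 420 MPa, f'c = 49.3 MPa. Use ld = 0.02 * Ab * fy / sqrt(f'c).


Ab = pi * 28^2 / 4 = 615.752 mm2
ld = 0.02 * 615.752 * 420 / sqrt(49.3)
= 736.7 mm

736.7


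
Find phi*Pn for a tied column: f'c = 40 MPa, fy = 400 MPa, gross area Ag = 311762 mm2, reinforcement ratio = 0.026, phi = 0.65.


Ast = rho * Ag = 0.026 * 311762 = 8105.812 mm2
phi*Pn = 0.65 * 0.80 * (0.85 * 40 * (311762 - 8105.812) + 400 * 8105.812) / 1000
= 7054.65 kN

7054.65


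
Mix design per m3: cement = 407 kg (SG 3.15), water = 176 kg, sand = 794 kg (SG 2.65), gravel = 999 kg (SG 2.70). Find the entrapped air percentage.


Vol cement = 407 / (3.15 * 1000) = 0.129206 m3
Vol water = 176 / 1000 = 0.176 m3
Vol sand = 794 / (2.65 * 1000) = 0.299623 m3
Vol gravel = 999 / (2.70 * 1000) = 0.37 m3
Total solid + water volume = 0.974829 m3
Air = (1 - 0.974829) * 100 = 2.52%

2.52


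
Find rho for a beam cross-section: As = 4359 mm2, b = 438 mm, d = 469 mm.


rho = As / (b * d)
= 4359 / (438 * 469)
= 0.0212

0.0212


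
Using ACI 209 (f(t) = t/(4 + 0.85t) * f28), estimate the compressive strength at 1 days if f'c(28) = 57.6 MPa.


f(1) = 1 / (4 + 0.85 * 1) * 57.6
= 1 / 4.85 * 57.6
= 11.88 MPa

11.88


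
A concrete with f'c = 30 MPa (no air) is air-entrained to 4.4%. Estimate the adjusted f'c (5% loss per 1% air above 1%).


Strength loss = (4.4 - 1) * 5 = 17.0%
f'c = 30 * (1 - 17.0/100)
= 24.9 MPa

24.9


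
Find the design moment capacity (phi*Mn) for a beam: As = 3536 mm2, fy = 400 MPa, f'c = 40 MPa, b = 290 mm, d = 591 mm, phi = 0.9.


a = As * fy / (0.85 * f'c * b)
= 3536 * 400 / (0.85 * 40 * 290)
= 143.4483 mm
Mn = As * fy * (d - a/2) / 10^6
= 734.4638 kN-m
phi*Mn = 0.9 * 734.4638 = 661.02 kN-m

661.02


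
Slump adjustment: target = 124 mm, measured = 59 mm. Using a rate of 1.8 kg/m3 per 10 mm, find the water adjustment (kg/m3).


Difference = 124 - 59 = 65 mm
Water adjustment = 65 * 1.8 / 10 = 11.7 kg/m3

11.7


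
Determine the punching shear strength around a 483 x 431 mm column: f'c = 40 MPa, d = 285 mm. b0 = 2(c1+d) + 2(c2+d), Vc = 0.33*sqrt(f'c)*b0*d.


b0 = 2*(483 + 285) + 2*(431 + 285) = 2968 mm
Vc = 0.33 * sqrt(40) * 2968 * 285 / 1000
= 1765.44 kN

1765.44


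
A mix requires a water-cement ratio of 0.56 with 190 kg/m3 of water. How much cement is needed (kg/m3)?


Cement = water / (w/c)
= 190 / 0.56
= 339.3 kg/m3

339.3


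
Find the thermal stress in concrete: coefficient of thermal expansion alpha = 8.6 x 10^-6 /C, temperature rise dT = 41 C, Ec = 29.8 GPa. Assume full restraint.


sigma = alpha * dT * Ec
= 8.6e-6 * 41 * 29.8 * 1000
= 10.507 MPa

10.507


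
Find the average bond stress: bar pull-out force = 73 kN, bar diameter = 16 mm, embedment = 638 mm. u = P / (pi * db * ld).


u = P / (pi * db * ld)
= 73 * 1000 / (pi * 16 * 638)
= 2.276 MPa

2.276


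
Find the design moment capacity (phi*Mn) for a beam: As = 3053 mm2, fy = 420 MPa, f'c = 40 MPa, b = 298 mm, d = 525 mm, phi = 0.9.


a = As * fy / (0.85 * f'c * b)
= 3053 * 420 / (0.85 * 40 * 298)
= 126.5555 mm
Mn = As * fy * (d - a/2) / 10^6
= 592.048 kN-m
phi*Mn = 0.9 * 592.048 = 532.84 kN-m

532.84


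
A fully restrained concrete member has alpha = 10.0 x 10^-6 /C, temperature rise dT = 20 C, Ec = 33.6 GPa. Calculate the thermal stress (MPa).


sigma = alpha * dT * Ec
= 10.0e-6 * 20 * 33.6 * 1000
= 6.72 MPa

6.72


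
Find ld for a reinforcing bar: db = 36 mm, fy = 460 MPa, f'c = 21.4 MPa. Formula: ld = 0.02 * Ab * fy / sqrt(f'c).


Ab = pi * 36^2 / 4 = 1017.876 mm2
ld = 0.02 * 1017.876 * 460 / sqrt(21.4)
= 2024.3 mm

2024.3


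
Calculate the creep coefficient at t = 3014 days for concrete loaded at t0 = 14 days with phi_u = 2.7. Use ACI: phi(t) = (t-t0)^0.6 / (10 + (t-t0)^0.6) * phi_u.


dt = 3014 - 14 = 3000
phi = 3000^0.6 / (10 + 3000^0.6) * 2.7
= 2.495

2.495


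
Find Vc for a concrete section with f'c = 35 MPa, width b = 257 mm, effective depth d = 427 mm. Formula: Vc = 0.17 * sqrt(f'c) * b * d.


Vc = 0.17 * sqrt(35) * 257 * 427 / 1000
= 110.37 kN

110.37


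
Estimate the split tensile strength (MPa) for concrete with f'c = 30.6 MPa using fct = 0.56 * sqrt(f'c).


fct = 0.56 * sqrt(30.6)
= 0.56 * 5.532
= 3.098 MPa

3.098


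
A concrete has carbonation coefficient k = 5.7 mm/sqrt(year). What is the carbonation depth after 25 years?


depth = k * sqrt(t)
= 5.7 * sqrt(25)
= 28.5 mm

28.5


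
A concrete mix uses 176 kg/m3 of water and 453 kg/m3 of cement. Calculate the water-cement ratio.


w/c = water / cement
w/c = 176 / 453 = 0.389

0.389


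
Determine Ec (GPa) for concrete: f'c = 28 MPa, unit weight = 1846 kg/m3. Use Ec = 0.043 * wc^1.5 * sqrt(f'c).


Ec = 0.043 * 1846^1.5 * sqrt(28) / 1000
= 18.05 GPa

18.05


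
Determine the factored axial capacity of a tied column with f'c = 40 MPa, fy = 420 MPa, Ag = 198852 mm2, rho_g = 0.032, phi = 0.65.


Ast = rho * Ag = 0.032 * 198852 = 6363.264 mm2
phi*Pn = 0.65 * 0.80 * (0.85 * 40 * (198852 - 6363.264) + 420 * 6363.264) / 1000
= 4792.94 kN

4792.94


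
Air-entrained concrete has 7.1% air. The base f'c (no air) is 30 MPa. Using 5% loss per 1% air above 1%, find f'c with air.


Strength loss = (7.1 - 1) * 5 = 30.5%
f'c = 30 * (1 - 30.5/100)
= 20.85 MPa

20.85


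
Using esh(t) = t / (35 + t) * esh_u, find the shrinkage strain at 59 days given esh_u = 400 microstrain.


esh(59) = 59 / (35 + 59) * 400
= 59 / 94 * 400
= 251.1 microstrain

251.1


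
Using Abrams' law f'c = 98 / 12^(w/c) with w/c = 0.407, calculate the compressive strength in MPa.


f'c = 98 / 12^0.407
= 98 / 2.749
= 35.65 MPa

35.65


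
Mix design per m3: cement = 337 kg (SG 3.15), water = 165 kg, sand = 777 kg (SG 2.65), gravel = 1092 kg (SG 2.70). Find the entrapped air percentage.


Vol cement = 337 / (3.15 * 1000) = 0.106984 m3
Vol water = 165 / 1000 = 0.165 m3
Vol sand = 777 / (2.65 * 1000) = 0.293208 m3
Vol gravel = 1092 / (2.70 * 1000) = 0.404444 m3
Total solid + water volume = 0.969636 m3
Air = (1 - 0.969636) * 100 = 3.04%

3.04


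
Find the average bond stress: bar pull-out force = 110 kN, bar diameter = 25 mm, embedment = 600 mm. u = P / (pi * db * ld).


u = P / (pi * db * ld)
= 110 * 1000 / (pi * 25 * 600)
= 2.334 MPa

2.334


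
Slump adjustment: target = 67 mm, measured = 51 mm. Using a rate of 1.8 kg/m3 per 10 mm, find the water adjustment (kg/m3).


Difference = 67 - 51 = 16 mm
Water adjustment = 16 * 1.8 / 10 = 2.9 kg/m3

2.9


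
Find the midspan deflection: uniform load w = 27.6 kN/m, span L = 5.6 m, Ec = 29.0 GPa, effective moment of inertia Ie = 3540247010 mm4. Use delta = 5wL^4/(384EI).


Convert: L = 5.6 m = 5600 mm, Ec = 29.0 GPa = 29000 MPa
delta = 5 * 27.6 * 5600^4 / (384 * 29000 * 3540247010)
= 3.44 mm

3.44


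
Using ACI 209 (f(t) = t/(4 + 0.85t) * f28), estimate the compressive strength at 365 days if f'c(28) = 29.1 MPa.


f(365) = 365 / (4 + 0.85 * 365) * 29.1
= 365 / 314.25 * 29.1
= 33.8 MPa

33.8


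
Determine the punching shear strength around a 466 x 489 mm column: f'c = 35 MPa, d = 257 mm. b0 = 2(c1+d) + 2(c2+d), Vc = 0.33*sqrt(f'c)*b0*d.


b0 = 2*(466 + 257) + 2*(489 + 257) = 2938 mm
Vc = 0.33 * sqrt(35) * 2938 * 257 / 1000
= 1474.12 kN

1474.12


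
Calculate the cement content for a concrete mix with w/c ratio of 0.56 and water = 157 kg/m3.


Cement = water / (w/c)
= 157 / 0.56
= 280.4 kg/m3

280.4


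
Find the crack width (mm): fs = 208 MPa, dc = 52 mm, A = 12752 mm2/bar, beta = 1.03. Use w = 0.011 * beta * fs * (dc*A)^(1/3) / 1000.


w = 0.011 * beta * fs * (dc * A)^(1/3) / 1000
= 0.011 * 1.03 * 208 * (52 * 12752)^(1/3) / 1000
= 0.206 mm

0.206


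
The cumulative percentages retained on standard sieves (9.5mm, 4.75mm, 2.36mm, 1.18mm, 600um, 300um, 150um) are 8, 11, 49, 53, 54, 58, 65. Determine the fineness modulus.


FM = sum(cumulative % retained) / 100
= 298 / 100
= 2.98

2.98
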